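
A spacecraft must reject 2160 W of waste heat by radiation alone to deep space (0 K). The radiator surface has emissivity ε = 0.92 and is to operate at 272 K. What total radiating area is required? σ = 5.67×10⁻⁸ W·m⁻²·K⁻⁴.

P = εσA T⁴ ⇒ A = P/(εσT⁴).
T⁴ = 5.474×10⁹ K⁴.
A = 2160/(0.92 × 5.67×10⁻⁸ × 5.474×10⁹).

A ≈ 7.56 m²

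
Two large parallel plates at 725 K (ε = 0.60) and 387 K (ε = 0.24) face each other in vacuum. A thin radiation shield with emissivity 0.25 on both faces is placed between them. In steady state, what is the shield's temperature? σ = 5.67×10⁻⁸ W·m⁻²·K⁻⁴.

In steady state the net flux on the hot side equals that on the cold side.
σ(T₁⁴−T_s⁴)/D₁ = σ(T_s⁴−T₂⁴)/D₂, with D₁ = 1/ε₁+1/ε_s−1 = 4.667, D₂ = 1/ε_s+1/ε₂−1 = 7.167.
Solve for T_s⁴: T_s⁴ = (D₂·T₁⁴ + D₁·T₂⁴)/(D₁+D₂) = 1.762×10¹¹ K⁴.

T_s ≈ 648 K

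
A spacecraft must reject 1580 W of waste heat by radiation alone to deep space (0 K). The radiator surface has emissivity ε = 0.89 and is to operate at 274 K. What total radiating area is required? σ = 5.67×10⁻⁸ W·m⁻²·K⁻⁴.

A ≈ 5.55 m²

P = εσA T⁴ ⇒ A = P/(εσT⁴).
T⁴ = 5.636×10⁹ K⁴.
A = 1580/(0.89 × 5.67×10⁻⁸ × 5.636×10⁹).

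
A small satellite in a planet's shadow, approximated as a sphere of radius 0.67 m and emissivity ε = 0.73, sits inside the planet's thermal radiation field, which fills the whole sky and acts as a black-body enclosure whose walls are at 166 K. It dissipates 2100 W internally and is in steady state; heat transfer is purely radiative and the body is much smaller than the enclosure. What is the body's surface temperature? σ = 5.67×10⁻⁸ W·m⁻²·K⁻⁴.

For a small grey body in a large enclosure, net radiated power = εσA(T⁴ − T_w⁴).
Steady state: P = εσA(T⁴ − T_w⁴) with A = 4πr² = 5.641 m².
T⁴ = P/(εσA) + T_w⁴ = 2100/(0.73·5.67×10⁻⁸·5.641) + (166)⁴
    = 8.994×10⁹ + 7.593×10⁸ = 9.753×10⁹ K⁴.

T ≈ 314 K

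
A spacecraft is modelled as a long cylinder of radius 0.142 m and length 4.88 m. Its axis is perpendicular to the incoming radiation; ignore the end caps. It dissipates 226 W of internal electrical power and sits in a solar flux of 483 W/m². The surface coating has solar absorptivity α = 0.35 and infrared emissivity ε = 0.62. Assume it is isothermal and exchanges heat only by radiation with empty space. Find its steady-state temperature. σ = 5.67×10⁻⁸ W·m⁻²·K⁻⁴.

T ≈ 234 K

At steady state, absorbed solar power + internal power = radiated power.
Absorbed: α·S·A_cross = 0.35·483·1.386 = 234.3 W (cross-section 2rL).
Total input = 234.3 + 226 = 460.3 W.
Radiated: εσ·A_surf·T⁴ with A_surf = 2πrL = 4.354 m².
T⁴ = 460.3/(0.62·5.67×10⁻⁸·4.354) = 3.007×10⁹ K⁴.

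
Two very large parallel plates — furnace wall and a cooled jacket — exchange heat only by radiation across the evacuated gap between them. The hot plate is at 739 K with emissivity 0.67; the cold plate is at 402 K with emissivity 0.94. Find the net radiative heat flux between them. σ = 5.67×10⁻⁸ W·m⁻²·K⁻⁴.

For two infinite grey parallel plates, q = σ(T₁⁴ − T₂⁴)/(1/ε₁ + 1/ε₂ − 1).
T₁⁴ − T₂⁴ = 2.982×10¹¹ − 2.612×10¹⁰ = 2.721×10¹¹ K⁴.
1/ε₁ + 1/ε₂ − 1 = 1.493 + 1.064 − 1 = 1.556.
q = 5.67×10⁻⁸ × 2.721×10¹¹ / 1.556.

q ≈ 9910 W/m²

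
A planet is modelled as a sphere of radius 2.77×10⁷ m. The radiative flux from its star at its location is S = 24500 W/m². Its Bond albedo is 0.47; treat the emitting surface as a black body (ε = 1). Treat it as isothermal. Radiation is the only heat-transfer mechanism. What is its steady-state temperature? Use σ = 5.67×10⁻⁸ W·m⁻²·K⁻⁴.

T ≈ 489 K

At equilibrium, absorbed power = emitted power.
Absorbing cross-section = πr² = 2.411×10¹⁵ m²; emitting surface = 4πr² = 9.642×10¹⁵ m² (ratio 4).
(1−a)S·A_cross = εσ·A_surf·T⁴  ⇒  T⁴ = (1−a)S/(4σ).
T⁴ = 0.530·24500/(4·5.67×10⁻⁸) = 5.725×10¹⁰ K⁴.
T = (5.725×10¹⁰)^(1/4).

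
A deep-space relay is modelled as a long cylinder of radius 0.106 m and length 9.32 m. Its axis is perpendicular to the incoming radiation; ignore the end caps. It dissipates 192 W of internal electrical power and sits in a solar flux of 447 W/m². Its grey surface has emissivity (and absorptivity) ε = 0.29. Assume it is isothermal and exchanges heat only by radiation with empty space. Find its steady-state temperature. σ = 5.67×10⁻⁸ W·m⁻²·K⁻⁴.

T ≈ 257 K

At steady state, absorbed solar power + internal power = radiated power.
Absorbed: α·S·A_cross = 0.29·447·1.976 = 256.1 W (cross-section 2rL).
Total input = 256.1 + 192 = 448.1 W.
Radiated: εσ·A_surf·T⁴ with A_surf = 2πrL = 6.207 m².
T⁴ = 448.1/(0.29·5.67×10⁻⁸·6.207) = 4.391×10⁹ K⁴.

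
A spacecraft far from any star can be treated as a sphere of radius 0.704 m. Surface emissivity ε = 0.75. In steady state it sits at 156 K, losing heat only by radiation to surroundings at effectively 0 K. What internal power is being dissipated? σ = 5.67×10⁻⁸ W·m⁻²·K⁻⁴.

Steady state: P = εσA T⁴.
A = 4πr² = 6.228 m²; T⁴ = (156)⁴ = 5.922×10⁸ K⁴.
P = 0.75 × 5.67×10⁻⁸ × 6.228 × 5.922×10⁸.

P ≈ 157 W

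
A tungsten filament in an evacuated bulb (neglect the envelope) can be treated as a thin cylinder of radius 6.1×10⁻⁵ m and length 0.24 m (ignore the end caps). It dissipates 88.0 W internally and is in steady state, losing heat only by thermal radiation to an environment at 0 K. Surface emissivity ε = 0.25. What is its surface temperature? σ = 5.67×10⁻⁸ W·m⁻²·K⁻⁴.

Steady state: internal power = radiated power, P = εσA T⁴.
Radiating area A = 2πrL = 9.199×10⁻⁵ m².
T⁴ = P/(εσA) = 88.0/(0.25·5.67×10⁻⁸·9.199×10⁻⁵) = 6.749×10¹³ K⁴.
T = (6.749×10¹³)^(1/4).

T ≈ 2870 K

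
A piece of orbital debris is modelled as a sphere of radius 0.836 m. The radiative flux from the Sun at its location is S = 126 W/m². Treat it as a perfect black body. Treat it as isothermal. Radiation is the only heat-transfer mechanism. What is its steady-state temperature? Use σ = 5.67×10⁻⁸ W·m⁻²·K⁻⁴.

At equilibrium, absorbed power = emitted power.
Absorbing cross-section = πr² = 2.196 m²; emitting surface = 4πr² = 8.783 m² (ratio 4).
S·A_cross = εσ·A_surf·T⁴  ⇒  T⁴ = S/(4σ).
T⁴ = 1.00·126/(4·5.67×10⁻⁸) = 5.556×10⁸ K⁴.
T = (5.556×10⁸)^(1/4).

T ≈ 154 K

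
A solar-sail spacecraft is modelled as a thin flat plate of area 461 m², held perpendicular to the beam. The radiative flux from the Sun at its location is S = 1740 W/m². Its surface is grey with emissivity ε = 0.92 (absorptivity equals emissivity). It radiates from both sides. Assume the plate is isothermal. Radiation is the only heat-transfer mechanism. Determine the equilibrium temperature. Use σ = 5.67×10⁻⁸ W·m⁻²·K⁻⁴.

At equilibrium, absorbed power = emitted power.
Absorbing cross-section = A = 461.0 m²; emitting surface = 2A = 922.0 m² (ratio 2).
εS·A_cross = εσ·A_surf·T⁴  ⇒  T⁴ = S/(2σ)   (ε cancels).
T⁴ = 1740/(2·5.67×10⁻⁸) = 1.534×10¹⁰ K⁴.
T = (1.534×10¹⁰)^(1/4).

T ≈ 352 K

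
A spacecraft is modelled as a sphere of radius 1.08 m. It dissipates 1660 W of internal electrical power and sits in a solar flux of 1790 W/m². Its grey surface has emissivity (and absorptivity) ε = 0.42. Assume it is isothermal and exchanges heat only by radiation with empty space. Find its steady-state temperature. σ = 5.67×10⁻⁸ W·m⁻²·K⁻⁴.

At steady state, absorbed solar power + internal power = radiated power.
Absorbed: α·S·A_cross = 0.42·1790·3.664 = 2755 W (cross-section πr²).
Total input = 2755 + 1660 = 4415 W.
Radiated: εσ·A_surf·T⁴ with A_surf = 4πr² = 14.66 m².
T⁴ = 4415/(0.42·5.67×10⁻⁸·14.66) = 1.265×10¹⁰ K⁴.

T ≈ 335 K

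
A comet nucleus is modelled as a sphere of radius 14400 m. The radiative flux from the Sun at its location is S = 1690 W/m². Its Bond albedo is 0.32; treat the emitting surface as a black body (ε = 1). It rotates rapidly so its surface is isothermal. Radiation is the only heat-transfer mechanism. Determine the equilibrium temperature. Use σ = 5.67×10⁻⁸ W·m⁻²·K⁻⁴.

At equilibrium, absorbed power = emitted power.
Absorbing cross-section = πr² = 6.514×10⁸ m²; emitting surface = 4πr² = 2.606×10⁹ m² (ratio 4).
(1−a)S·A_cross = εσ·A_surf·T⁴  ⇒  T⁴ = (1−a)S/(4σ).
T⁴ = 0.680·1690/(4·5.67×10⁻⁸) = 5.067×10⁹ K⁴.
T = (5.067×10⁹)^(1/4).

T ≈ 267 K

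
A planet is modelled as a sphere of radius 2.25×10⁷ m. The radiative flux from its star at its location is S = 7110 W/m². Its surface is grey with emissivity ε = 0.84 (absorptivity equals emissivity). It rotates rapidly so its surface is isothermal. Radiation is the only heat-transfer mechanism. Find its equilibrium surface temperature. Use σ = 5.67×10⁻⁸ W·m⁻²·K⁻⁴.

At equilibrium, absorbed power = emitted power.
Absorbing cross-section = πr² = 1.590×10¹⁵ m²; emitting surface = 4πr² = 6.362×10¹⁵ m² (ratio 4).
εS·A_cross = εσ·A_surf·T⁴  ⇒  T⁴ = S/(4σ)   (ε cancels).
T⁴ = 7110/(4·5.67×10⁻⁸) = 3.135×10¹⁰ K⁴.
T = (3.135×10¹⁰)^(1/4).

T ≈ 421 K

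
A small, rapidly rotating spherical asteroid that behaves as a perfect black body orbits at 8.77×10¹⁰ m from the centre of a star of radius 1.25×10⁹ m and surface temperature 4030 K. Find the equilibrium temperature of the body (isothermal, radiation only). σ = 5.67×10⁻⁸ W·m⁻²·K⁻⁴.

T ≈ 340 K

The star's surface emits σT_*⁴; at distance d the flux is S = σT_*⁴(R_*/d)².
S = 5.67×10⁻⁸·(4030)⁴·(1.25×10⁹/8.77×10¹⁰)² = 3038 W/m².
For an isothermal sphere T⁴ = (1−a)S/(4σ) = 1.340×10¹⁰ K⁴.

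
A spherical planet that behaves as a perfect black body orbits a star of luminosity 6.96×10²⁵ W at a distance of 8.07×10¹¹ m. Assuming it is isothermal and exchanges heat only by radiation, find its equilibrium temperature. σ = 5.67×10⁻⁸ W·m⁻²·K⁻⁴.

T ≈ 78.3 K

First find the stellar flux at distance d: S = L/(4πd²) = 6.96×10²⁵/(4π·(8.07×10¹¹)²) = 8.505 W/m².
For an isothermal sphere, absorbed (1−a)S·πr² = emitted σ·4πr²·T⁴, so T⁴ = (1−a)S/(4σ).
T⁴ = 1.00·8.505/(4·5.67×10⁻⁸) = 3.750×10⁷ K⁴.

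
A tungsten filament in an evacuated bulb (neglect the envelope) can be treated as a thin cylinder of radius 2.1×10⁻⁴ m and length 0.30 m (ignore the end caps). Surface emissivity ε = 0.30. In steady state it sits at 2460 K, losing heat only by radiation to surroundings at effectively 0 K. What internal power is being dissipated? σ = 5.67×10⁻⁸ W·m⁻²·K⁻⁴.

P ≈ 247 W

Steady state: P = εσA T⁴.
A = 2πrL = 3.958×10⁻⁴ m²; T⁴ = (2460)⁴ = 3.662×10¹³ K⁴.
P = 0.30 × 5.67×10⁻⁸ × 3.958×10⁻⁴ × 3.662×10¹³.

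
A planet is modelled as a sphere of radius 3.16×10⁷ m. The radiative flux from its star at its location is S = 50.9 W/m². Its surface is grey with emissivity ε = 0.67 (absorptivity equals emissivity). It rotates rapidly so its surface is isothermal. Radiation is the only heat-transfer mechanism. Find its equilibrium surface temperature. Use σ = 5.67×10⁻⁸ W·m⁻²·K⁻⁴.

T ≈ 122 K

At equilibrium, absorbed power = emitted power.
Absorbing cross-section = πr² = 3.137×10¹⁵ m²; emitting surface = 4πr² = 1.255×10¹⁶ m² (ratio 4).
εS·A_cross = εσ·A_surf·T⁴  ⇒  T⁴ = S/(4σ)   (ε cancels).
T⁴ = 50.9/(4·5.67×10⁻⁸) = 2.244×10⁸ K⁴.
T = (2.244×10⁸)^(1/4).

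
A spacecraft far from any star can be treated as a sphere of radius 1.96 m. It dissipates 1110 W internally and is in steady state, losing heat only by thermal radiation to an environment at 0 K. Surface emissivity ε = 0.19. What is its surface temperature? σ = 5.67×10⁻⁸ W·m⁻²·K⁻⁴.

Steady state: internal power = radiated power, P = εσA T⁴.
Radiating area A = 4πr² = 48.27 m².
T⁴ = P/(εσA) = 1110/(0.19·5.67×10⁻⁸·48.27) = 2.134×10⁹ K⁴.
T = (2.134×10⁹)^(1/4).

T ≈ 215 K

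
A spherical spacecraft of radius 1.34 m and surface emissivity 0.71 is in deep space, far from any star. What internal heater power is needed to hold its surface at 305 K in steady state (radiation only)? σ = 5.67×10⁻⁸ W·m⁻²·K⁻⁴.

P = εσ·4πr²·T⁴.
4πr² = 22.56 m²; T⁴ = 8.654×10⁹ K⁴.
P = 0.71·5.67×10⁻⁸·22.56·8.654×10⁹.

P ≈ 7860 W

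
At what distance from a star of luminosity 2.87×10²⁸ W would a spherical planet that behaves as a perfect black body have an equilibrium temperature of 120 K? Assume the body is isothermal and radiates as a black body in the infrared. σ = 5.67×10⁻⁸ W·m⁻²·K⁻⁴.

d ≈ 6.97×10¹² m

For an isothermal black-emitting sphere, (1−a)S·πr² = σ·4πr²·T⁴ ⇒ S = 4σT⁴/(1−a).
S = 4·5.67×10⁻⁸·(120)⁴/1.00 = 47.03 W/m².
Flux falls as S = L/(4πd²), so d = √(L/(4πS)) = √(2.87×10²⁸/(4π·47.03)).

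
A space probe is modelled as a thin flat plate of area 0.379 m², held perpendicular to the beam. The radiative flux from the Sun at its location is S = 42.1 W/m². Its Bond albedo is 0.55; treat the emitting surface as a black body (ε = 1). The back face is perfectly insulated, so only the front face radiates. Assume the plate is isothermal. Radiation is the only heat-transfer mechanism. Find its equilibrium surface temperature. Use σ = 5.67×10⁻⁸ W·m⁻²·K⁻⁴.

T ≈ 135 K

At equilibrium, absorbed power = emitted power.
Absorbing cross-section = A = 0.3790 m²; emitting surface = A = 0.3790 m² (ratio 1).
(1−a)S·A_cross = εσ·A_surf·T⁴  ⇒  T⁴ = (1−a)S/(1σ).
T⁴ = 0.450·42.1/(1·5.67×10⁻⁸) = 3.341×10⁸ K⁴.
T = (3.341×10⁸)^(1/4).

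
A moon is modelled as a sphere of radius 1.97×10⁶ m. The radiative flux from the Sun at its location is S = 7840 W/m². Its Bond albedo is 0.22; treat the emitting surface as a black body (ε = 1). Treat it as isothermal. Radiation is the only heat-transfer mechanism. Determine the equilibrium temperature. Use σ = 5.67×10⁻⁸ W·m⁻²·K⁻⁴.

T ≈ 405 K

At equilibrium, absorbed power = emitted power.
Absorbing cross-section = πr² = 1.219×10¹³ m²; emitting surface = 4πr² = 4.877×10¹³ m² (ratio 4).
(1−a)S·A_cross = εσ·A_surf·T⁴  ⇒  T⁴ = (1−a)S/(4σ).
T⁴ = 0.780·7840/(4·5.67×10⁻⁸) = 2.696×10¹⁰ K⁴.
T = (2.696×10¹⁰)^(1/4).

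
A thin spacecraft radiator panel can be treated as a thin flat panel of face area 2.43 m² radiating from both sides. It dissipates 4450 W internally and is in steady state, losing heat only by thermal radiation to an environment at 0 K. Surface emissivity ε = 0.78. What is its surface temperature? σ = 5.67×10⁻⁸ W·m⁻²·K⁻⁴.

Steady state: internal power = radiated power, P = εσA T⁴.
Radiating area A = 2·2.43 = 4.860 m².
T⁴ = P/(εσA) = 4450/(0.78·5.67×10⁻⁸·4.860) = 2.070×10¹⁰ K⁴.
T = (2.070×10¹⁰)^(1/4).

T ≈ 379 K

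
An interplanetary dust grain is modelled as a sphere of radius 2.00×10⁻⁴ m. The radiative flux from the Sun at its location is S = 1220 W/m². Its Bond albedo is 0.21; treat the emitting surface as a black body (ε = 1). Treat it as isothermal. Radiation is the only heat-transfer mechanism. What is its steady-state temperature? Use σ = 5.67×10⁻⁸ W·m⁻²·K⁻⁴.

T ≈ 255 K

At equilibrium, absorbed power = emitted power.
Absorbing cross-section = πr² = 1.257×10⁻⁷ m²; emitting surface = 4πr² = 5.027×10⁻⁷ m² (ratio 4).
(1−a)S·A_cross = εσ·A_surf·T⁴  ⇒  T⁴ = (1−a)S/(4σ).
T⁴ = 0.790·1220/(4·5.67×10⁻⁸) = 4.250×10⁹ K⁴.
T = (4.250×10⁹)^(1/4).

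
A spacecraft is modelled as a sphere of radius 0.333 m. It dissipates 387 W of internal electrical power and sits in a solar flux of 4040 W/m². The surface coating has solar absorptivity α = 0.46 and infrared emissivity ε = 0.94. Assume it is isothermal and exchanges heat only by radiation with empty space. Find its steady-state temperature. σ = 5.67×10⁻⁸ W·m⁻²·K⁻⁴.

At steady state, absorbed solar power + internal power = radiated power.
Absorbed: α·S·A_cross = 0.46·4040·0.3484 = 647.4 W (cross-section πr²).
Total input = 647.4 + 387 = 1034 W.
Radiated: εσ·A_surf·T⁴ with A_surf = 4πr² = 1.393 m².
T⁴ = 1034/(0.94·5.67×10⁻⁸·1.393) = 1.393×10¹⁰ K⁴.

T ≈ 344 K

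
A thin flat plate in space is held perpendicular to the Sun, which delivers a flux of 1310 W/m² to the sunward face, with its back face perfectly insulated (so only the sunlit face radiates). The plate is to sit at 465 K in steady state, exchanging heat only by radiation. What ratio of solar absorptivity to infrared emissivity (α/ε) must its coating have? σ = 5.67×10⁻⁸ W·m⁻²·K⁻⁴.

α/ε ≈ 2.02

Balance: αS·A = εσ·1A·T⁴ ⇒ α/ε = σT⁴/S.
α/ε = 5.67×10⁻⁸·(465)⁴/1310 = 5.67×10⁻⁸·4.675×10¹⁰/1310.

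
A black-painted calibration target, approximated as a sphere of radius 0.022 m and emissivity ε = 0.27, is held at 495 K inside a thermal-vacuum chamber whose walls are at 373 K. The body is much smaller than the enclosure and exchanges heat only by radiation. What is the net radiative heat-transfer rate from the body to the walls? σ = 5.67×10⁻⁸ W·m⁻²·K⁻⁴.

For a small grey body in a large enclosure: P_net = εσA(T_body⁴ − T_wall⁴).
A = 4πr² = 0.006082 m²; T_body⁴ − T_wall⁴ = 6.004×10¹⁰ − 1.936×10¹⁰ = 4.068×10¹⁰ K⁴.
|P_net| = 0.27·5.67×10⁻⁸·0.006082·4.068×10¹⁰.

P_net ≈ 3.79 W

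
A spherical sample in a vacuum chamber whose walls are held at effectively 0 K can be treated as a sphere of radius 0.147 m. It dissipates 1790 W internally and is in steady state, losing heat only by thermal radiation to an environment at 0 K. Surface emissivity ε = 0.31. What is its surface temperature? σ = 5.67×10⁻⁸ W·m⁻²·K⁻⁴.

T ≈ 783 K

Steady state: internal power = radiated power, P = εσA T⁴.
Radiating area A = 4πr² = 0.2715 m².
T⁴ = P/(εσA) = 1790/(0.31·5.67×10⁻⁸·0.2715) = 3.750×10¹¹ K⁴.
T = (3.750×10¹¹)^(1/4).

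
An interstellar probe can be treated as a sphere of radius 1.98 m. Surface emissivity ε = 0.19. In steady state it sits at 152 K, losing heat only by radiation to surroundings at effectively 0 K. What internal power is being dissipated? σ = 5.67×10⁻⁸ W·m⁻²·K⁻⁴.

P ≈ 283 W

Steady state: P = εσA T⁴.
A = 4πr² = 49.27 m²; T⁴ = (152)⁴ = 5.338×10⁸ K⁴.
P = 0.19 × 5.67×10⁻⁸ × 49.27 × 5.338×10⁸.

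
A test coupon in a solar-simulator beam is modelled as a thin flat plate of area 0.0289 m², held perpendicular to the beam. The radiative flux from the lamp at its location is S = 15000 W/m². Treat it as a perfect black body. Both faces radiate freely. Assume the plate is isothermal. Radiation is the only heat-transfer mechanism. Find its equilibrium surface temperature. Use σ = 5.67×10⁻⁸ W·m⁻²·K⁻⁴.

T ≈ 603 K

At equilibrium, absorbed power = emitted power.
Absorbing cross-section = A = 0.02890 m²; emitting surface = 2A = 0.05780 m² (ratio 2).
S·A_cross = εσ·A_surf·T⁴  ⇒  T⁴ = S/(2σ).
T⁴ = 1.00·15000/(2·5.67×10⁻⁸) = 1.323×10¹¹ K⁴.
T = (1.323×10¹¹)^(1/4).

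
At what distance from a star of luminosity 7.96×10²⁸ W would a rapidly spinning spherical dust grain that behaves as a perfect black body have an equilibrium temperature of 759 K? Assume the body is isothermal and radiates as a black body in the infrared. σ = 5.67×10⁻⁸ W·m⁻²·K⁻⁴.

d ≈ 2.90×10¹¹ m

For an isothermal black-emitting sphere, (1−a)S·πr² = σ·4πr²·T⁴ ⇒ S = 4σT⁴/(1−a).
S = 4·5.67×10⁻⁸·(759)⁴/1.00 = 75270 W/m².
Flux falls as S = L/(4πd²), so d = √(L/(4πS)) = √(7.96×10²⁸/(4π·75270)).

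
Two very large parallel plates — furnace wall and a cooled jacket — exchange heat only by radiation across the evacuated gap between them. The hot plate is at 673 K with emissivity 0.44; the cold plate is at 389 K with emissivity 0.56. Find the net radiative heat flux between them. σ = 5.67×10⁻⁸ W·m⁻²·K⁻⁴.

q ≈ 3380 W/m²

For two infinite grey parallel plates, q = σ(T₁⁴ − T₂⁴)/(1/ε₁ + 1/ε₂ − 1).
T₁⁴ − T₂⁴ = 2.051×10¹¹ − 2.290×10¹⁰ = 1.822×10¹¹ K⁴.
1/ε₁ + 1/ε₂ − 1 = 2.273 + 1.786 − 1 = 3.058.
q = 5.67×10⁻⁸ × 1.822×10¹¹ / 3.058.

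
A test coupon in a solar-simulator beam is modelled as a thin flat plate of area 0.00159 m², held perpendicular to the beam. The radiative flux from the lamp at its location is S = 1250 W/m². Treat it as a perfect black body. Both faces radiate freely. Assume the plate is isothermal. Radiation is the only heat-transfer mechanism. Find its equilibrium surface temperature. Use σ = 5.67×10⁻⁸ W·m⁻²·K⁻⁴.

At equilibrium, absorbed power = emitted power.
Absorbing cross-section = A = 0.001590 m²; emitting surface = 2A = 0.003180 m² (ratio 2).
S·A_cross = εσ·A_surf·T⁴  ⇒  T⁴ = S/(2σ).
T⁴ = 1.00·1250/(2·5.67×10⁻⁸) = 1.102×10¹⁰ K⁴.
T = (1.102×10¹⁰)^(1/4).

T ≈ 324 K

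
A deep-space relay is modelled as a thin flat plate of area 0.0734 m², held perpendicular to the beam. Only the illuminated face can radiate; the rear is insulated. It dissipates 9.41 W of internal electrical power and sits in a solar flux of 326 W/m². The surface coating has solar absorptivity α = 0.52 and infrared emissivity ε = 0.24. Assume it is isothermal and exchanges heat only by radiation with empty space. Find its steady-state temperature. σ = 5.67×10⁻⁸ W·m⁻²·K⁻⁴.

T ≈ 385 K

At steady state, absorbed solar power + internal power = radiated power.
Absorbed: α·S·A_cross = 0.52·326·0.07340 = 12.44 W (cross-section A).
Total input = 12.44 + 9.41 = 21.85 W.
Radiated: εσ·A_surf·T⁴ with A_surf = A = 0.07340 m².
T⁴ = 21.85/(0.24·5.67×10⁻⁸·0.07340) = 2.188×10¹⁰ K⁴.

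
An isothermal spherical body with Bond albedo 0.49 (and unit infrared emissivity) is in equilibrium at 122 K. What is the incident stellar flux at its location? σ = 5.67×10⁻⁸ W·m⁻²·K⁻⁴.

(1−a)S·πr² = σ·4πr²·T⁴ ⇒ S = 4σT⁴/(1−a).
S = 4·5.67×10⁻⁸·2.215×10⁸/0.510.

S ≈ 98.5 W/m²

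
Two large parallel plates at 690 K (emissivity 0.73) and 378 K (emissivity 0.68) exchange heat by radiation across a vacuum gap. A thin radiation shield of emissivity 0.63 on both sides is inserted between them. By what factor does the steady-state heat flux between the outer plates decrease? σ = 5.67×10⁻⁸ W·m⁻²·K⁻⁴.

Without shield: q₀ = σΔ(T⁴)/(1/ε₁+1/ε₂−1) with denominator 1.840.
With shield the two gaps are in series; the resistances add: (1/ε₁+1/ε_s−1)+(1/ε_s+1/ε₂−1) = 1.957+2.058 = 4.015.
Heat-flux ratio q₀/q = 4.015/1.840.

factor ≈ 2.18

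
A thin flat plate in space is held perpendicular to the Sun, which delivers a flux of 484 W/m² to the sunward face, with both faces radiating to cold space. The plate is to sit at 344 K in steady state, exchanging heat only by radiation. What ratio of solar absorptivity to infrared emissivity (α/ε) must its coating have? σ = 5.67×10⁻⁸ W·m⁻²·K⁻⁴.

Balance: αS·A = εσ·2A·T⁴ ⇒ α/ε = 2σT⁴/S.
α/ε = 2·5.67×10⁻⁸·(344)⁴/484 = 2·5.67×10⁻⁸·1.400×10¹⁰/484.

α/ε ≈ 3.28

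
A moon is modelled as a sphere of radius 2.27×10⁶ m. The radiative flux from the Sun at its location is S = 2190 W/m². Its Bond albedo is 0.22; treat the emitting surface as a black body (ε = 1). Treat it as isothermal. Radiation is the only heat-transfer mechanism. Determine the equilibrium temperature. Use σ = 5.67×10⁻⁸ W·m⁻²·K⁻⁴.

T ≈ 295 K

At equilibrium, absorbed power = emitted power.
Absorbing cross-section = πr² = 1.619×10¹³ m²; emitting surface = 4πr² = 6.475×10¹³ m² (ratio 4).
(1−a)S·A_cross = εσ·A_surf·T⁴  ⇒  T⁴ = (1−a)S/(4σ).
T⁴ = 0.780·2190/(4·5.67×10⁻⁸) = 7.532×10⁹ K⁴.
T = (7.532×10⁹)^(1/4).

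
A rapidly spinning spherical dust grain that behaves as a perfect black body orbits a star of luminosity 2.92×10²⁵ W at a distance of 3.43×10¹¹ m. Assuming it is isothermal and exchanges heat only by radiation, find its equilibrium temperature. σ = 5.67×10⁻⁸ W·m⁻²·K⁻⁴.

First find the stellar flux at distance d: S = L/(4πd²) = 2.92×10²⁵/(4π·(3.43×10¹¹)²) = 19.75 W/m².
For an isothermal sphere, absorbed (1−a)S·πr² = emitted σ·4πr²·T⁴, so T⁴ = (1−a)S/(4σ).
T⁴ = 1.00·19.75/(4·5.67×10⁻⁸) = 8.708×10⁷ K⁴.

T ≈ 96.6 K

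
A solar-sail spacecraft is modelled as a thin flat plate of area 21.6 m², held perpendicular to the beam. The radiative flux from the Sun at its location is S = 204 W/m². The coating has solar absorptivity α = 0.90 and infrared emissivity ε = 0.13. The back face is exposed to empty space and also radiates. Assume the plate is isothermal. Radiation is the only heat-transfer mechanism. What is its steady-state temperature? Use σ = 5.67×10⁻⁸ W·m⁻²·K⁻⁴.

At equilibrium, absorbed power = emitted power.
Absorbing cross-section = A = 21.60 m²; emitting surface = 2A = 43.20 m² (ratio 2).
αS·A_cross = εσ·A_surf·T⁴  ⇒  T⁴ = αS/(ε·2σ).
T⁴ = 0.900·204/(0.13·2·5.67×10⁻⁸) = 1.245×10¹⁰ K⁴.
T = (1.245×10¹⁰)^(1/4).

T ≈ 334 K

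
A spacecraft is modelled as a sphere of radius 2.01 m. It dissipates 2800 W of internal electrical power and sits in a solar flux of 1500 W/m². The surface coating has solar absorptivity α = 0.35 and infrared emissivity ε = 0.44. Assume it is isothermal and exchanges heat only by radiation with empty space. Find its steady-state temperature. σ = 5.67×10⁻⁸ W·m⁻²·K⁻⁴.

At steady state, absorbed solar power + internal power = radiated power.
Absorbed: α·S·A_cross = 0.35·1500·12.69 = 6663 W (cross-section πr²).
Total input = 6663 + 2800 = 9463 W.
Radiated: εσ·A_surf·T⁴ with A_surf = 4πr² = 50.77 m².
T⁴ = 9463/(0.44·5.67×10⁻⁸·50.77) = 7.472×10⁹ K⁴.

T ≈ 294 K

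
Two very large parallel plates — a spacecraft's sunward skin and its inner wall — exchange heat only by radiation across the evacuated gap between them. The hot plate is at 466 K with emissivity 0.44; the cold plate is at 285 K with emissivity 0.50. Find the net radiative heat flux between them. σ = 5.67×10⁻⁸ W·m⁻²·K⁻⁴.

q ≈ 703 W/m²

For two infinite grey parallel plates, q = σ(T₁⁴ − T₂⁴)/(1/ε₁ + 1/ε₂ − 1).
T₁⁴ − T₂⁴ = 4.716×10¹⁰ − 6.598×10⁹ = 4.056×10¹⁰ K⁴.
1/ε₁ + 1/ε₂ − 1 = 2.273 + 2.000 − 1 = 3.273.
q = 5.67×10⁻⁸ × 4.056×10¹⁰ / 3.273.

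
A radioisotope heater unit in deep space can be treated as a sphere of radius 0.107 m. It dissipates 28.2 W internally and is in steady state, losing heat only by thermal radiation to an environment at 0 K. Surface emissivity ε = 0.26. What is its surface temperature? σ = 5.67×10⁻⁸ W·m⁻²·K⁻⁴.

Steady state: internal power = radiated power, P = εσA T⁴.
Radiating area A = 4πr² = 0.1439 m².
T⁴ = P/(εσA) = 28.2/(0.26·5.67×10⁻⁸·0.1439) = 1.330×10¹⁰ K⁴.
T = (1.330×10¹⁰)^(1/4).

T ≈ 340 K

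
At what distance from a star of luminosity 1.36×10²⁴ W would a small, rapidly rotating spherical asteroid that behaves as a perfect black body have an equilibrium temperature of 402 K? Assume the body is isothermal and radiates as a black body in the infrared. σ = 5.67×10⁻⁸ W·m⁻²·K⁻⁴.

For an isothermal black-emitting sphere, (1−a)S·πr² = σ·4πr²·T⁴ ⇒ S = 4σT⁴/(1−a).
S = 4·5.67×10⁻⁸·(402)⁴/1.00 = 5923 W/m².
Flux falls as S = L/(4πd²), so d = √(L/(4πS)) = √(1.36×10²⁴/(4π·5923)).

d ≈ 4.27×10⁹ m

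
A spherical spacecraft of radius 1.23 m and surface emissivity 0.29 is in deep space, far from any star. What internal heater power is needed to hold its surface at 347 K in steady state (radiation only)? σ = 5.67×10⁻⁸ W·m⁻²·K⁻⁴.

P ≈ 4530 W

P = εσ·4πr²·T⁴.
4πr² = 19.01 m²; T⁴ = 1.450×10¹⁰ K⁴.
P = 0.29·5.67×10⁻⁸·19.01·1.450×10¹⁰.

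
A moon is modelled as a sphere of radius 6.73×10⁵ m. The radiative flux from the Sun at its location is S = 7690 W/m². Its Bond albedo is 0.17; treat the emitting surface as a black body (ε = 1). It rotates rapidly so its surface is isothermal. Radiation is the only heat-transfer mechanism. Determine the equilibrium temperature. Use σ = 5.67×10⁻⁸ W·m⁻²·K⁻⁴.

T ≈ 410 K

At equilibrium, absorbed power = emitted power.
Absorbing cross-section = πr² = 1.423×10¹² m²; emitting surface = 4πr² = 5.692×10¹² m² (ratio 4).
(1−a)S·A_cross = εσ·A_surf·T⁴  ⇒  T⁴ = (1−a)S/(4σ).
T⁴ = 0.830·7690/(4·5.67×10⁻⁸) = 2.814×10¹⁰ K⁴.
T = (2.814×10¹⁰)^(1/4).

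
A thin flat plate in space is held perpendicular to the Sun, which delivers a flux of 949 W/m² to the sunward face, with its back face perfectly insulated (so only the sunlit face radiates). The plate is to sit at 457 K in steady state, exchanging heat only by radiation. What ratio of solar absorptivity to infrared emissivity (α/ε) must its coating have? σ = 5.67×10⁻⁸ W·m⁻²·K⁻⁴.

α/ε ≈ 2.61

Balance: αS·A = εσ·1A·T⁴ ⇒ α/ε = σT⁴/S.
α/ε = 5.67×10⁻⁸·(457)⁴/949 = 5.67×10⁻⁸·4.362×10¹⁰/949.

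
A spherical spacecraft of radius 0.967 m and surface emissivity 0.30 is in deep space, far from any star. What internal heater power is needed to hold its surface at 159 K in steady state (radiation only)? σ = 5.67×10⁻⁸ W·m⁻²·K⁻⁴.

P = εσ·4πr²·T⁴.
4πr² = 11.75 m²; T⁴ = 6.391×10⁸ K⁴.
P = 0.30·5.67×10⁻⁸·11.75·6.391×10⁸.

P ≈ 128 W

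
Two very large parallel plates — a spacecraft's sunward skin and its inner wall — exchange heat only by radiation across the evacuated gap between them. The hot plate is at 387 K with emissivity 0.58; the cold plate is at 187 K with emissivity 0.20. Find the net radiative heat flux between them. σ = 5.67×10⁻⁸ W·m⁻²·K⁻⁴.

For two infinite grey parallel plates, q = σ(T₁⁴ − T₂⁴)/(1/ε₁ + 1/ε₂ − 1).
T₁⁴ − T₂⁴ = 2.243×10¹⁰ − 1.223×10⁹ = 2.121×10¹⁰ K⁴.
1/ε₁ + 1/ε₂ − 1 = 1.724 + 5.000 − 1 = 5.724.
q = 5.67×10⁻⁸ × 2.121×10¹⁰ / 5.724.

q ≈ 210 W/m²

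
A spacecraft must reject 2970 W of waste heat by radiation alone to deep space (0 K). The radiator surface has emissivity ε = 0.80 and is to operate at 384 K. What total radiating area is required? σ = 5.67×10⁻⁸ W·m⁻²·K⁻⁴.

A ≈ 3.01 m²

P = εσA T⁴ ⇒ A = P/(εσT⁴).
T⁴ = 2.174×10¹⁰ K⁴.
A = 2970/(0.80 × 5.67×10⁻⁸ × 2.174×10¹⁰).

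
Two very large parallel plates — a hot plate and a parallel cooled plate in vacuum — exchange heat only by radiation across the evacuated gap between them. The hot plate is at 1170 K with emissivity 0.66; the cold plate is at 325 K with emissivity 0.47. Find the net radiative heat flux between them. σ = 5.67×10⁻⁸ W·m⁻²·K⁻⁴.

For two infinite grey parallel plates, q = σ(T₁⁴ − T₂⁴)/(1/ε₁ + 1/ε₂ − 1).
T₁⁴ − T₂⁴ = 1.874×10¹² − 1.116×10¹⁰ = 1.863×10¹² K⁴.
1/ε₁ + 1/ε₂ − 1 = 1.515 + 2.128 − 1 = 2.643.
q = 5.67×10⁻⁸ × 1.863×10¹² / 2.643.

q ≈ 40000 W/m²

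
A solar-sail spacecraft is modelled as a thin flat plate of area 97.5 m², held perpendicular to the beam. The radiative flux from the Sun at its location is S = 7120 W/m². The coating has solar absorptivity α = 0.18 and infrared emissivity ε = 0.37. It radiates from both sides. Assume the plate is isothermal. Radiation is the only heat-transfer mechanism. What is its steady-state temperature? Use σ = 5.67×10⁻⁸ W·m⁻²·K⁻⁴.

At equilibrium, absorbed power = emitted power.
Absorbing cross-section = A = 97.50 m²; emitting surface = 2A = 195.0 m² (ratio 2).
αS·A_cross = εσ·A_surf·T⁴  ⇒  T⁴ = αS/(ε·2σ).
T⁴ = 0.180·7120/(0.37·2·5.67×10⁻⁸) = 3.054×10¹⁰ K⁴.
T = (3.054×10¹⁰)^(1/4).

T ≈ 418 K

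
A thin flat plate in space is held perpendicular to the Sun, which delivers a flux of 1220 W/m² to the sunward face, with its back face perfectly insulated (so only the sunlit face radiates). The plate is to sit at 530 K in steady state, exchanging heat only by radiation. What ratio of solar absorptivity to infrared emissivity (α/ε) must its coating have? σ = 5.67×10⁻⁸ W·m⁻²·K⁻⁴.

α/ε ≈ 3.67

Balance: αS·A = εσ·1A·T⁴ ⇒ α/ε = σT⁴/S.
α/ε = 5.67×10⁻⁸·(530)⁴/1220 = 5.67×10⁻⁸·7.890×10¹⁰/1220.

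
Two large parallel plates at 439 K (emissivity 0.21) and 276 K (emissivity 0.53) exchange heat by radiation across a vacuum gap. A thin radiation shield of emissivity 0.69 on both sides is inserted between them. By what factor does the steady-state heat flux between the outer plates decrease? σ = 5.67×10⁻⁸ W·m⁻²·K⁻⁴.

Without shield: q₀ = σΔ(T⁴)/(1/ε₁+1/ε₂−1) with denominator 5.649.
With shield the two gaps are in series; the resistances add: (1/ε₁+1/ε_s−1)+(1/ε_s+1/ε₂−1) = 5.211+2.336 = 7.547.
Heat-flux ratio q₀/q = 7.547/5.649.

factor ≈ 1.34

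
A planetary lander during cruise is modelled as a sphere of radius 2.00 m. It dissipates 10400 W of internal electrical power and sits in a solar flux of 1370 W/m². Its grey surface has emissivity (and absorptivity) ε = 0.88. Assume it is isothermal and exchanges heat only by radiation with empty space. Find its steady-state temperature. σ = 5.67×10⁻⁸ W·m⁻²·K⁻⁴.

T ≈ 318 K

At steady state, absorbed solar power + internal power = radiated power.
Absorbed: α·S·A_cross = 0.88·1370·12.57 = 15150 W (cross-section πr²).
Total input = 15150 + 10400 = 25550 W.
Radiated: εσ·A_surf·T⁴ with A_surf = 4πr² = 50.27 m².
T⁴ = 25550/(0.88·5.67×10⁻⁸·50.27) = 1.019×10¹⁰ K⁴.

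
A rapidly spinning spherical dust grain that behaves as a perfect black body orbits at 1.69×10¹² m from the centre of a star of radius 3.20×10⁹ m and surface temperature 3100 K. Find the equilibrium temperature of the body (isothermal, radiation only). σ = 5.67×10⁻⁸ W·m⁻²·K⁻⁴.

The star's surface emits σT_*⁴; at distance d the flux is S = σT_*⁴(R_*/d)².
S = 5.67×10⁻⁸·(3100)⁴·(3.20×10⁹/1.69×10¹²)² = 18.77 W/m².
For an isothermal sphere T⁴ = (1−a)S/(4σ) = 8.278×10⁷ K⁴.

T ≈ 95.4 K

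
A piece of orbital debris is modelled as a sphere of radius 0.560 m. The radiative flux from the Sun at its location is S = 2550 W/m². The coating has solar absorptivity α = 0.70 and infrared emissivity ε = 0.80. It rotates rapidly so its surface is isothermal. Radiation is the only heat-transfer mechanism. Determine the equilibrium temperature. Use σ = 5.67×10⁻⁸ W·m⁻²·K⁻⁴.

T ≈ 315 K

At equilibrium, absorbed power = emitted power.
Absorbing cross-section = πr² = 0.9852 m²; emitting surface = 4πr² = 3.941 m² (ratio 4).
αS·A_cross = εσ·A_surf·T⁴  ⇒  T⁴ = αS/(ε·4σ).
T⁴ = 0.700·2550/(0.80·4·5.67×10⁻⁸) = 9.838×10⁹ K⁴.
T = (9.838×10⁹)^(1/4).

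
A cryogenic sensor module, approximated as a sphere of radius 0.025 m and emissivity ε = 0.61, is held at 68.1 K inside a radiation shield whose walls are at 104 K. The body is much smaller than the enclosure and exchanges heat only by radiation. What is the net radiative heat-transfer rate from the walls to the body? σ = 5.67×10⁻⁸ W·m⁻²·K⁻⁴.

P_net ≈ 0.0259 W

For a small grey body in a large enclosure: P_net = εσA(T_body⁴ − T_wall⁴).
A = 4πr² = 0.007854 m²; T_body⁴ − T_wall⁴ = 2.151×10⁷ − 1.170×10⁸ = -9.548×10⁷ K⁴.
|P_net| = 0.61·5.67×10⁻⁸·0.007854·9.548×10⁷.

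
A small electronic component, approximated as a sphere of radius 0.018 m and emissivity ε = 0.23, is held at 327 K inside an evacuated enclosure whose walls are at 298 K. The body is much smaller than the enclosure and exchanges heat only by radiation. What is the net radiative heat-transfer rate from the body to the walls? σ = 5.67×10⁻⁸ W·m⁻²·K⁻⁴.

P_net ≈ 0.188 W

For a small grey body in a large enclosure: P_net = εσA(T_body⁴ − T_wall⁴).
A = 4πr² = 0.004072 m²; T_body⁴ − T_wall⁴ = 1.143×10¹⁰ − 7.886×10⁹ = 3.548×10⁹ K⁴.
|P_net| = 0.23·5.67×10⁻⁸·0.004072·3.548×10⁹.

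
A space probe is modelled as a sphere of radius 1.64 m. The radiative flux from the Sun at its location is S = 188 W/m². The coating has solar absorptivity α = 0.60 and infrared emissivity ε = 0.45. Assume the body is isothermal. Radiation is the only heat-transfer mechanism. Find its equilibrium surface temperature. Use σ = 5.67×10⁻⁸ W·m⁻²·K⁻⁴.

At equilibrium, absorbed power = emitted power.
Absorbing cross-section = πr² = 8.450 m²; emitting surface = 4πr² = 33.80 m² (ratio 4).
αS·A_cross = εσ·A_surf·T⁴  ⇒  T⁴ = αS/(ε·4σ).
T⁴ = 0.600·188/(0.45·4·5.67×10⁻⁸) = 1.105×10⁹ K⁴.
T = (1.105×10⁹)^(1/4).

T ≈ 182 K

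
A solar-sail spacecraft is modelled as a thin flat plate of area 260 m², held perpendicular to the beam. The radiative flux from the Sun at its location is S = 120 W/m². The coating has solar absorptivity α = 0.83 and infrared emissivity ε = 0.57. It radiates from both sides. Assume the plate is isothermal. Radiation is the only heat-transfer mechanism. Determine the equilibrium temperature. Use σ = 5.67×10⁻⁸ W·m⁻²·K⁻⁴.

T ≈ 198 K

At equilibrium, absorbed power = emitted power.
Absorbing cross-section = A = 260.0 m²; emitting surface = 2A = 520.0 m² (ratio 2).
αS·A_cross = εσ·A_surf·T⁴  ⇒  T⁴ = αS/(ε·2σ).
T⁴ = 0.830·120/(0.57·2·5.67×10⁻⁸) = 1.541×10⁹ K⁴.
T = (1.541×10⁹)^(1/4).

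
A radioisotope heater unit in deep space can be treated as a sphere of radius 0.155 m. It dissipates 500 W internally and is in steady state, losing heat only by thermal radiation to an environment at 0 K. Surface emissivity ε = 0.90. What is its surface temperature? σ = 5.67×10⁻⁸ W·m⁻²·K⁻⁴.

T ≈ 424 K

Steady state: internal power = radiated power, P = εσA T⁴.
Radiating area A = 4πr² = 0.3019 m².
T⁴ = P/(εσA) = 500/(0.90·5.67×10⁻⁸·0.3019) = 3.245×10¹⁰ K⁴.
T = (3.245×10¹⁰)^(1/4).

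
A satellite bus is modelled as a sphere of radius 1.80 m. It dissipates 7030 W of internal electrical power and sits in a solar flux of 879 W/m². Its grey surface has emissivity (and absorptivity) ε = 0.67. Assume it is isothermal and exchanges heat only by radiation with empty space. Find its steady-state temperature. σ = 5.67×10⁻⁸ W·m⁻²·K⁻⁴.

At steady state, absorbed solar power + internal power = radiated power.
Absorbed: α·S·A_cross = 0.67·879·10.18 = 5995 W (cross-section πr²).
Total input = 5995 + 7030 = 13020 W.
Radiated: εσ·A_surf·T⁴ with A_surf = 4πr² = 40.72 m².
T⁴ = 13020/(0.67·5.67×10⁻⁸·40.72) = 8.421×10⁹ K⁴.

T ≈ 303 K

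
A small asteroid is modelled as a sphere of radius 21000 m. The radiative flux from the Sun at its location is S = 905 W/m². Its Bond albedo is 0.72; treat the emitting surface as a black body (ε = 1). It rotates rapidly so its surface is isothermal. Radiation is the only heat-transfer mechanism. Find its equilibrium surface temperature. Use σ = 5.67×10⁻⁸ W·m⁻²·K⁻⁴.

At equilibrium, absorbed power = emitted power.
Absorbing cross-section = πr² = 1.385×10⁹ m²; emitting surface = 4πr² = 5.542×10⁹ m² (ratio 4).
(1−a)S·A_cross = εσ·A_surf·T⁴  ⇒  T⁴ = (1−a)S/(4σ).
T⁴ = 0.280·905/(4·5.67×10⁻⁸) = 1.117×10⁹ K⁴.
T = (1.117×10⁹)^(1/4).

T ≈ 183 K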